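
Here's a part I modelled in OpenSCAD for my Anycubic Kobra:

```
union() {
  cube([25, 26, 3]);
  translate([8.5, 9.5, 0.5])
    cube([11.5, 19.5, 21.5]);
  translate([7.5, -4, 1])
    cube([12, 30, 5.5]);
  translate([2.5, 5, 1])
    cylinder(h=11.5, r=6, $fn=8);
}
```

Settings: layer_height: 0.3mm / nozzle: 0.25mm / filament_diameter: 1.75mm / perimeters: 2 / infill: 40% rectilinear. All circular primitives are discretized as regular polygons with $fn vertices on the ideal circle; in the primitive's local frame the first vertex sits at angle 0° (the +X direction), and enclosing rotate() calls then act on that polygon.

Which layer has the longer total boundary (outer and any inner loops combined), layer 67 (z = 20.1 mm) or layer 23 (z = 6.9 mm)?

Layer 67 (z = 20.1): the cube is absent (z outside [0, 3]); the cube at (8.5, 9.5) is present — its section is the full 11.5×19.5 rectangle (perimeter 62.00 mm); the cube at (7.5, -4) does not reach this height (z outside [1, 6.5]); the cylinder at (2.5, 5) is not intersected at this z (z outside [1, 12.5]); Merging all regions: only the 11.5×19.5 cube at (8.5, 9.5) is present, so the union is just that shape — boundary = 62.00 mm. So its perimeter = 62.00 mm. Layer 23 (z = 6.9): the cube is absent (z outside [0, 3]); the 11.5×19.5 cube at (8.5, 9.5) contributes its full rectangle (perimeter 62.00 mm); the cube at (7.5, -4) is not intersected at this z (z outside [1, 6.5]); the r=6 cylinder at (2.5, 5) contributes a regular 8-gon of circumradius 6 (perimeter = 2·8·6.000·sin(180°/8) = 36.74 mm); Taking the union: the 2 present regions are separate (no shared area or edge), so areas and boundary lengths simply add and each stays a separate island — boundary = 98.74 mm. So its perimeter = 98.74 mm. Layer 23 is larger (98.74 vs 62.00 mm).

layer 23 (z = 6.9 mm)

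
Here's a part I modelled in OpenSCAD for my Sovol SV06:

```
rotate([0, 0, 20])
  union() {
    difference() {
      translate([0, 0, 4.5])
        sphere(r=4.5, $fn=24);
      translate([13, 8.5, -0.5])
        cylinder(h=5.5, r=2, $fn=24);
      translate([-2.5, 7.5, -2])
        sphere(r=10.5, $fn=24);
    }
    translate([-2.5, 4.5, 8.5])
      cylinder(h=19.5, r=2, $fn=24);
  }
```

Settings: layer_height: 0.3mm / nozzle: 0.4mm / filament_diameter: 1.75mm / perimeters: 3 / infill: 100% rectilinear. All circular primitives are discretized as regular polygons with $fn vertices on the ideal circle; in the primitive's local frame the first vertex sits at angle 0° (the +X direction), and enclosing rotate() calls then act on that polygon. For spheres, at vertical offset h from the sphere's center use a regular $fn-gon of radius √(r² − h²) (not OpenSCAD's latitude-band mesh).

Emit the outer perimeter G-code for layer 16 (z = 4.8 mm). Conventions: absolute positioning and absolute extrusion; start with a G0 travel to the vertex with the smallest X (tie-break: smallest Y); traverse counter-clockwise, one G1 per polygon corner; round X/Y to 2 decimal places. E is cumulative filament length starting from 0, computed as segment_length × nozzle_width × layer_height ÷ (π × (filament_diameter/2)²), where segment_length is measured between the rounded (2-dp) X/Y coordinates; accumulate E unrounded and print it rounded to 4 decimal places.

At z = 4.8 mm: the sphere: section is a regular 24-gon, circumradius = √(r²−h²) = √(4.5²−0.3²) = 4.490; the r=2 cylinder at (13, 8.5) gives a regular 24-gon of circumradius 2 (constant along its height); the r=10.5 sphere at (-2.5, 7.5) slices to a regular 24-gon of circumradius 8.001 (√(r²−h²) with h=6.8 from center); After the difference (first − rest): starting from the r=4.5 sphere, the r=2 cylinder at (13, 8.5) misses the remaining region (no effect); the r=10.5 sphere at (-2.5, 7.5) partially overlaps it — only the 27.97 mm² overlap (of its 198.80 mm²) is removed, clipping the outline — 1 connected region; the cylinder at (-2.5, 4.5) does not reach this height (z outside [8.5, 28]); Combining (union): only that combined region is present, so the union is just that shape — 1 connected region; (rotated 20° about Z; rotation is an isometry so areas/perimeters/island counts are preserved). The outline is a single polygon with 20 vertices. Extrusion per mm of travel: 0.4 × 0.3 / (π × 0.875²) = 0.049890. Accumulating E over each segment gives final E = 1.2786.

G0 X-4.11 Y-1.75 Z4.80
G1 X-3.68 Y-2.58 E0.0466
G1 X-2.89 Y-3.44 E0.1049
G1 X-1.90 Y-4.07 E0.1634
G1 X-0.78 Y-4.42 E0.2220
G1 X0.39 Y-4.47 E0.2804
G1 X1.54 Y-4.22 E0.3391
G1 X2.58 Y-3.68 E0.3976
G1 X3.44 Y-2.89 E0.4558
G1 X4.07 Y-1.90 E0.5144
G1 X4.42 Y-0.78 E0.5729
G1 X4.47 Y0.39 E0.6314
G1 X4.22 Y1.54 E0.6901
G1 X3.68 Y2.58 E0.7485
G1 X2.89 Y3.44 E0.8068
G1 X2.59 Y3.63 E0.8245
G1 X2.34 Y2.81 E0.8673
G1 X1.21 Y1.05 E0.9716
G1 X-0.33 Y-0.36 E1.0758
G1 X-2.18 Y-1.33 E1.1800
G1 X-4.11 Y-1.75 E1.2786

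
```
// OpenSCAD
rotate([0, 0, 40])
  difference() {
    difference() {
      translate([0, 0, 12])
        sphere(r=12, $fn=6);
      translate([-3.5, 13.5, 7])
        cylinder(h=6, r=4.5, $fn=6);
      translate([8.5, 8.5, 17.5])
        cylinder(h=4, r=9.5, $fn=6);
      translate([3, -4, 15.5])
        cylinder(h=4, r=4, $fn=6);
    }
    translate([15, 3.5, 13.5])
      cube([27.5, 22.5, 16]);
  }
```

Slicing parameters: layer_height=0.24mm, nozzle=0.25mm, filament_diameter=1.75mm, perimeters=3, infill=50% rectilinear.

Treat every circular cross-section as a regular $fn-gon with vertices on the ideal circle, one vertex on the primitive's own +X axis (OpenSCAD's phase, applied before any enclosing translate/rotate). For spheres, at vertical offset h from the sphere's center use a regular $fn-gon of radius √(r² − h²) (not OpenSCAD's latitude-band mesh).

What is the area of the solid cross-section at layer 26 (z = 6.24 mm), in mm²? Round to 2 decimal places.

287.93 mm²

At z = 6.24 mm: the sphere: section is a regular 6-gon, circumradius = √(r²−h²) = √(12²−5.76²) = 10.527 (area = (6/2)·10.527²·sin(360°/6) = 287.93 mm²); the cylinder at (-3.5, 13.5) is absent (z outside [7, 13]); the cylinder at (8.5, 8.5) is not intersected at this z (z outside [17.5, 21.5]); the cylinder at (3, -4) does not reach this height (z outside [15.5, 19.5]); Subtracting the remaining from the first: none of the subtracted shapes is present at this height, so the r=12 sphere is unchanged — area = 287.93 mm²; the cube at (15, 3.5) does not reach this height (z outside [13.5, 29.5]); Subtracting the remaining from the first: none of the subtracted shapes is present at this height, so that combined region is unchanged — area = 287.93 mm²; (whole slice rotated 40° about Z — lengths, areas and connectivity unchanged). Overall, the cross-section is a single solid region. Net area = 287.93 mm².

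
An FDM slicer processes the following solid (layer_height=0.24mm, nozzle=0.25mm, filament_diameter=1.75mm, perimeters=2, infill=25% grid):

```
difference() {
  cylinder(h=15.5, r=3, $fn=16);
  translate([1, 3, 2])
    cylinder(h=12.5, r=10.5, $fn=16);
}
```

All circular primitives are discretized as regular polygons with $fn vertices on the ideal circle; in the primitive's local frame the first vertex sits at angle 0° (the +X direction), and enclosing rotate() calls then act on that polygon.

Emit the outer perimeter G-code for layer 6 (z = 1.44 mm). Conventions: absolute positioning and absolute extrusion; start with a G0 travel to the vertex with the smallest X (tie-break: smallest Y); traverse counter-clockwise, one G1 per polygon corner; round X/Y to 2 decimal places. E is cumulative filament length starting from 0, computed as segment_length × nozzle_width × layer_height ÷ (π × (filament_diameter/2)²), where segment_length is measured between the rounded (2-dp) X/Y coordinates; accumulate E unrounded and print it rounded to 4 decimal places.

At z = 1.44 mm: the r=3 cylinder contributes a regular 16-gon of circumradius 3; the cylinder at (1, 3) is absent (z outside [2, 14.5]); After the difference (first − rest): none of the subtracted shapes is present at this height, so the r=3 cylinder is unchanged — 1 connected region. The outline is a single polygon with 16 vertices. Extrusion per mm of travel: 0.25 × 0.24 / (π × 0.875²) = 0.024945. Accumulating E over each segment gives final E = 0.4671.

G0 X-3.00 Y0.00 Z1.44
G1 X-2.77 Y-1.15 E0.0293
G1 X-2.12 Y-2.12 E0.0584
G1 X-1.15 Y-2.77 E0.0875
G1 X0.00 Y-3.00 E0.1168
G1 X1.15 Y-2.77 E0.1460
G1 X2.12 Y-2.12 E0.1751
G1 X2.77 Y-1.15 E0.2043
G1 X3.00 Y0.00 E0.2335
G1 X2.77 Y1.15 E0.2628
G1 X2.12 Y2.12 E0.2919
G1 X1.15 Y2.77 E0.3210
G1 X0.00 Y3.00 E0.3503
G1 X-1.15 Y2.77 E0.3795
G1 X-2.12 Y2.12 E0.4087
G1 X-2.77 Y1.15 E0.4378
G1 X-3.00 Y0.00 E0.4671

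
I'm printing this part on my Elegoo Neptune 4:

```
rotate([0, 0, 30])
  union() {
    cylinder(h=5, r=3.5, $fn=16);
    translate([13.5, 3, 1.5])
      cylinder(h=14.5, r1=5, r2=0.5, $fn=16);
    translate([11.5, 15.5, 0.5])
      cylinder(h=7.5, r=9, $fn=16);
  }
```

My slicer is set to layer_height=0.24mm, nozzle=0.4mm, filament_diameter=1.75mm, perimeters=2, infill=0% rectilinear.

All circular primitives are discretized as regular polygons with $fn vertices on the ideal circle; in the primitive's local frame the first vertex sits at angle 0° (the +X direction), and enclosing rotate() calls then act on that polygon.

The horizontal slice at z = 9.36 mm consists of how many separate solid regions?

At z = 9.36 mm: the cylinder is absent (z outside [0, 5]); the cone at (13.5, 3) contributes a regular 16-gon of circumradius 2.561 (interpolated between r1=5 and r2=0.5 at t=0.542); the cylinder at (11.5, 15.5) is not intersected at this z (z outside [0.5, 8]); Taking the union: only the cone at (13.5, 3) is present, so the union is just that shape — 1 connected region; (rotated 30° about Z; rotation is an isometry so areas/perimeters/island counts are preserved). The result has 1 disconnected region.

1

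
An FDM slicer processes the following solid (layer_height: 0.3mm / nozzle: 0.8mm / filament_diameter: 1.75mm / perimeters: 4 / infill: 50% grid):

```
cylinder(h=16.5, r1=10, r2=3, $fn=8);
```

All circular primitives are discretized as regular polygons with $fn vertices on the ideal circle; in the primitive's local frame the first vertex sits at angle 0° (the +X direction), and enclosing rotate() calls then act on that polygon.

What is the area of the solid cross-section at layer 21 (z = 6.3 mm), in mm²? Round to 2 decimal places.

151.86 mm²

At z = 6.3 mm: the cone (r1=10→r2=3) has section circumradius 7.327 here — a regular 8-gon (area = (8/2)·7.327²·sin(360°/8) = 151.86 mm²). Overall, the cross-section is a single solid region. Net area = 151.86 mm².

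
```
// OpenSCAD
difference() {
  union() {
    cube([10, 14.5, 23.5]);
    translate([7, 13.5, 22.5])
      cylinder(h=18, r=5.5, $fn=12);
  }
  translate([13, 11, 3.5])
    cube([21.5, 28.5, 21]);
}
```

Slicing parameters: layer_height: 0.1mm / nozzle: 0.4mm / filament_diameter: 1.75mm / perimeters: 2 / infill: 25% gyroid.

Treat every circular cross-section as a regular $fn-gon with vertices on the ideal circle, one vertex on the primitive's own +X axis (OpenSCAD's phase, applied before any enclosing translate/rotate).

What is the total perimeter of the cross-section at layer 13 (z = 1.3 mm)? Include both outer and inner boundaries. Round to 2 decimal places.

49.00 mm

At z = 1.3 mm: the cube (footprint 10×14.5) is included at this height (perimeter 49.00 mm); the cylinder at (7, 13.5) is not intersected at this z (z outside [22.5, 40.5]); Combining (union): only the 10×14.5 cube is present, so the union is just that shape — boundary = 49.00 mm; the cube at (13, 11) is not intersected at this z (z outside [3.5, 24.5]); After the difference (first − rest): none of the subtracted shapes is present at this height, so that combined region is unchanged — boundary = 49.00 mm. Overall, the cross-section is a single solid region. Total boundary length (outer) = 49.00 mm.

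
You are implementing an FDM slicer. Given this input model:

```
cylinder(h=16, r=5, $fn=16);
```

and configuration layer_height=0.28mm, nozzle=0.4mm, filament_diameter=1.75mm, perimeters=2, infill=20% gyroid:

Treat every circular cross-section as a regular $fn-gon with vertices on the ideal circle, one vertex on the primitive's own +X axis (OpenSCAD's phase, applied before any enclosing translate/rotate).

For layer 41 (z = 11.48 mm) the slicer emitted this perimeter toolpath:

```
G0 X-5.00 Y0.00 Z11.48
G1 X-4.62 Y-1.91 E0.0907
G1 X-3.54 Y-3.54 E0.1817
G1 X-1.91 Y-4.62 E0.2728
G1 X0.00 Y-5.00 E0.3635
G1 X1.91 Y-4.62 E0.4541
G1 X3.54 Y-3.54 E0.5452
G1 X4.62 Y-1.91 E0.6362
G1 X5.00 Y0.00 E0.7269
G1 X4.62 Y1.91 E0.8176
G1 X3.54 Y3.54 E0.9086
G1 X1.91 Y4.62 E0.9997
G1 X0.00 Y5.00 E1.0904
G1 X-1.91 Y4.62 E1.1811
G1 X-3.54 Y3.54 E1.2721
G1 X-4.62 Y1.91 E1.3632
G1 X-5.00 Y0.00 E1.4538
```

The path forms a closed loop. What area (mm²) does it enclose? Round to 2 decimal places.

76.57 mm²

Apply the shoelace formula to the sequence of (X, Y) vertices; enclosed area = 76.57 mm².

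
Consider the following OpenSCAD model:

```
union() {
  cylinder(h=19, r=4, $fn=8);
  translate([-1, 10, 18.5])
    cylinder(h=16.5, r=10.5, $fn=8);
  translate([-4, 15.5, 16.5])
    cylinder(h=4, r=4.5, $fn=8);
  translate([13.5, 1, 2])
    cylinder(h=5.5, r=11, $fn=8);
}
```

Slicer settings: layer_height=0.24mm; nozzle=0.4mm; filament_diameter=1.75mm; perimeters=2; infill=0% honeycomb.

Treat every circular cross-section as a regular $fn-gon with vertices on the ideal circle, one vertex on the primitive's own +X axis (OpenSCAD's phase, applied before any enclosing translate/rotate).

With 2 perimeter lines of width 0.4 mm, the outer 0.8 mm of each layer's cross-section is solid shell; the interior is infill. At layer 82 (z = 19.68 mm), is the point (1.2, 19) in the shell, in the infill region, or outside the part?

At z = 19.68 mm: the cylinder is absent (z outside [0, 19]); the cylinder at (-1, 10): section is a regular 8-gon, circumradius r=10.5; the r=4.5 cylinder at (-4, 15.5) gives a regular 8-gon of circumradius 4.5 (constant along its height); the cylinder at (13.5, 1) is absent (z outside [2, 7.5]); Merging all regions: the regions partially overlap (shared area 54.44 mm²), so overlapping operands fuse into one piece — 1 connected region. Overall, the cross-section is a single solid region. The nearest boundary edge runs (-1.00, 20.50)→(6.42, 17.42); distance from the point to it = 0.54 mm. The point is inside the cross-section, 0.54 mm from the nearest boundary — within the 0.8 mm shell band (2 × 0.4).

shell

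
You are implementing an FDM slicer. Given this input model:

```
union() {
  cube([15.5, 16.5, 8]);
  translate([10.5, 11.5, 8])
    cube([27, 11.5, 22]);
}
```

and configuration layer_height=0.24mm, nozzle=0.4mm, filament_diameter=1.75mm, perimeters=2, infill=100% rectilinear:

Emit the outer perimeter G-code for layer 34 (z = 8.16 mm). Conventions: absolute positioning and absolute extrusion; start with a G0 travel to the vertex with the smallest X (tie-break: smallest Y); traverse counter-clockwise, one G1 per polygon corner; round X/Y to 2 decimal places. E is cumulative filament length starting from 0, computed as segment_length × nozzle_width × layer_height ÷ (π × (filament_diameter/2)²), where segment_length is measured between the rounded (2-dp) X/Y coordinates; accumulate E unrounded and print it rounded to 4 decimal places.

At z = 8.16 mm: the cube is absent (z outside [0, 8]); the cube at (10.5, 11.5) (footprint 27×11.5) is included at this height; Combining (union): only the 27×11.5 cube at (10.5, 11.5) is present, so the union is just that shape — 1 connected region. The outline is a single polygon with 4 vertices. Extrusion per mm of travel: 0.4 × 0.24 / (π × 0.875²) = 0.039912. Accumulating E over each segment gives final E = 3.0732.

G0 X10.50 Y11.50 Z8.16
G1 X37.50 Y11.50 E1.0776
G1 X37.50 Y23.00 E1.5366
G1 X10.50 Y23.00 E2.6142
G1 X10.50 Y11.50 E3.0732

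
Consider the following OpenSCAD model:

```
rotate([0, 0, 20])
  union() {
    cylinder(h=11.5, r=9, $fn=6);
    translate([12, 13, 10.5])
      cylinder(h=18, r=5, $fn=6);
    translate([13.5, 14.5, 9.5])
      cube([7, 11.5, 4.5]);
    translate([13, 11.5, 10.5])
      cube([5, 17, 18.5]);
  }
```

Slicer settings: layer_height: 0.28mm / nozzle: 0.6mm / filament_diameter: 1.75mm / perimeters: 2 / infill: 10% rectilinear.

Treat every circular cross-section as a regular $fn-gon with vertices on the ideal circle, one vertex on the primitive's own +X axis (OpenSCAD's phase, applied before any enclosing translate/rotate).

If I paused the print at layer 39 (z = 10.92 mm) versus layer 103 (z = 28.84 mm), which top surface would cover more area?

layer 39 (z = 10.92 mm)

Layer 39 (z = 10.92): the r=9 cylinder gives a regular 6-gon of circumradius 9 (constant along its height) (area = (6/2)·9.000²·sin(360°/6) = 210.44 mm²); the cylinder at (12, 13): section is a regular 6-gon, circumradius r=5 (area = (6/2)·5.000²·sin(360°/6) = 64.95 mm²); the cube at (13.5, 14.5) (footprint 7×11.5) is included at this height (area 80.50 mm²); the cube at (13, 11.5) is present — its section is the full 5×17 rectangle (area 85.00 mm²); Merging all regions: the regions partially overlap — summed areas 440.90 mm² minus the doubly-counted overlap 69.01 mm² gives 371.89 mm² — area = 371.89 mm²; (rotated 20° about Z; rotation is an isometry so areas/perimeters/island counts are preserved). So its area = 371.89 mm². Layer 103 (z = 28.84): the cylinder does not reach this height (z outside [0, 11.5]); the cylinder at (12, 13) is absent (z outside [10.5, 28.5]); the cube at (13.5, 14.5) does not reach this height (z outside [9.5, 14]); the cube at (13, 11.5) is present — its section is the full 5×17 rectangle (area 85.00 mm²); Taking the union: only the 5×17 cube at (13, 11.5) is present, so the union is just that shape — area = 85.00 mm²; (rotated 20° about Z; rotation is an isometry so areas/perimeters/island counts are preserved). So its area = 85.00 mm². Layer 39 is larger (371.89 vs 85.00 mm²).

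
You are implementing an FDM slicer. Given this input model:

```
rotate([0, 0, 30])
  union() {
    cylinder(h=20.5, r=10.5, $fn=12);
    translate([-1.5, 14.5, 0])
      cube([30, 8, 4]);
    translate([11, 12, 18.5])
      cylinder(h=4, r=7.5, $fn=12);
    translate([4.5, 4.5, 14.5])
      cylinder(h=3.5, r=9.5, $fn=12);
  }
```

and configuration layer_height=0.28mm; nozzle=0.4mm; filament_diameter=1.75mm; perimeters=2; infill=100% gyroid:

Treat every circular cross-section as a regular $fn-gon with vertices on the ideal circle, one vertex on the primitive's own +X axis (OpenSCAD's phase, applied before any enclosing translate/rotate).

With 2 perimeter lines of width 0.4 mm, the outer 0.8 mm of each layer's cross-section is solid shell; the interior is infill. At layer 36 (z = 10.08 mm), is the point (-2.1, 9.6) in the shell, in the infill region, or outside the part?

At z = 10.08 mm: the r=10.5 cylinder gives a regular 12-gon of circumradius 10.5 (constant along its height); the cube at (-1.5, 14.5) is absent (z outside [0, 4]); the cylinder at (11, 12) does not reach this height (z outside [18.5, 22.5]); the cylinder at (4.5, 4.5) does not reach this height (z outside [14.5, 18]); Combining (union): only the r=10.5 cylinder is present, so the union is just that shape — 1 connected region; (rotated 30° about Z; rotation is an isometry so areas/perimeters/island counts are preserved). Overall, the cross-section is a single solid region. Undo the 30° rotation: the query point maps to (2.981, 9.364) in the un-rotated model frame. The nearest boundary edge runs (5.25, 9.09)→(0.00, 10.50); distance from the point to it = 0.33 mm. The point is inside the cross-section, 0.33 mm from the nearest boundary — within the 0.8 mm shell band (2 × 0.4).

shell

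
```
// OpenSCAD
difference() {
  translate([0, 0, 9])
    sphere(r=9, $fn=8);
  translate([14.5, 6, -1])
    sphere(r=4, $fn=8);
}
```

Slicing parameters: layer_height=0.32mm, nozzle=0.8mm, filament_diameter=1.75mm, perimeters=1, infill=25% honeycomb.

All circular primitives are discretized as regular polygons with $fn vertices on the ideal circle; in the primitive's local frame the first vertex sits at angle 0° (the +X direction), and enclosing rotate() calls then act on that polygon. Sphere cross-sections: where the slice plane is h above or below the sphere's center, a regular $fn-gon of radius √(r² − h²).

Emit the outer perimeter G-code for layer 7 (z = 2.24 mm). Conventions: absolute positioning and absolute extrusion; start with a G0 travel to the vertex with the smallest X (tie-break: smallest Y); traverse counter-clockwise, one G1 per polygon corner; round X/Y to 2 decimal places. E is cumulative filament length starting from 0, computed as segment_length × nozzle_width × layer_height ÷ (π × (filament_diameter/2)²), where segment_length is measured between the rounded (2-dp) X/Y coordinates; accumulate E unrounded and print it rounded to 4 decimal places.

At z = 2.24 mm: the r=9 sphere contributes a regular 8-gon of circumradius √(9²−6.76²) = 5.942; the sphere at (14.5, 6): section is a regular 8-gon, circumradius = √(r²−h²) = √(4²−3.24²) = 2.346; Taking the first minus the rest: starting from the r=9 sphere, the r=4 sphere at (14.5, 6) misses the remaining region (no effect) — 1 connected region. The outline is a single polygon with 8 vertices. Extrusion per mm of travel: 0.8 × 0.32 / (π × 0.875²) = 0.106432. Accumulating E over each segment gives final E = 3.8709.

G0 X-5.94 Y0.00 Z2.24
G1 X-4.20 Y-4.20 E0.4839
G1 X0.00 Y-5.94 E0.9677
G1 X4.20 Y-4.20 E1.4516
G1 X5.94 Y0.00 E1.9354
G1 X4.20 Y4.20 E2.4193
G1 X0.00 Y5.94 E2.9032
G1 X-4.20 Y4.20 E3.3870
G1 X-5.94 Y0.00 E3.8709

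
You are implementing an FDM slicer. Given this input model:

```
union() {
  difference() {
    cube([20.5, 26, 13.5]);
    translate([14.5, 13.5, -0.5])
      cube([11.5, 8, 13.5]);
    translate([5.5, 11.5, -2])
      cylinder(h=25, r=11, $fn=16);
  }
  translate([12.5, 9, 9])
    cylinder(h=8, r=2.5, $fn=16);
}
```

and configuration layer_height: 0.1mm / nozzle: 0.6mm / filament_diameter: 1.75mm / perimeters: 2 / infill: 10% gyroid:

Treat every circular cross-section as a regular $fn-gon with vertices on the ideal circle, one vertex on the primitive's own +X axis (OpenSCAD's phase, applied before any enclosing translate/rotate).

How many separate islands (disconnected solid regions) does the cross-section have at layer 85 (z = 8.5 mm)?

2

At z = 8.5 mm: the cube (footprint 20.5×26) is included at this height; the cube at (14.5, 13.5) (footprint 11.5×8) is included at this height; the cylinder at (5.5, 11.5): section is a regular 16-gon, circumradius r=11; Taking the first minus the rest: starting from the 20.5×26 cube, the 11.5×8 cube at (14.5, 13.5) partially overlaps it — only the 48.00 mm² overlap (of its 92.00 mm²) is removed, clipping the outline; the r=11 cylinder at (5.5, 11.5) partially overlaps it — only the 295.35 mm² overlap (of its 370.44 mm²) is removed, clipping the outline — 2 connected regions; the cylinder at (12.5, 9) is not intersected at this z (z outside [9, 17]); Combining (union): only that combined region is present, so the union is just that shape — 2 connected regions. Overall, the cross-section has 2 separate islands. Island count = 2.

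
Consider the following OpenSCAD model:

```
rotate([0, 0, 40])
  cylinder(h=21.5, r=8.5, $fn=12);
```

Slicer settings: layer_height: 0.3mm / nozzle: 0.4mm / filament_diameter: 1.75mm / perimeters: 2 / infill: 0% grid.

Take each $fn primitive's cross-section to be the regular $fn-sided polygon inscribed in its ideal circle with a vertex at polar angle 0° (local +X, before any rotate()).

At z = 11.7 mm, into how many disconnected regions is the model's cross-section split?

At z = 11.7 mm: the r=8.5 cylinder contributes a regular 12-gon of circumradius 8.5; (whole slice rotated 40° about Z — lengths, areas and connectivity unchanged). The result has 1 disconnected region.

1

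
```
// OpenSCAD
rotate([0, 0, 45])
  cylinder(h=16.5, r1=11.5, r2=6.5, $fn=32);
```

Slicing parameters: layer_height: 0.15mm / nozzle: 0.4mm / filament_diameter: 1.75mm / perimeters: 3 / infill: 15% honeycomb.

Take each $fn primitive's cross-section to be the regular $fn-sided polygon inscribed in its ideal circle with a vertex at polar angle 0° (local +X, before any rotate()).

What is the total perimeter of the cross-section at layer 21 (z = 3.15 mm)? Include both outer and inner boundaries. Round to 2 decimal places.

At z = 3.15 mm: the cone contributes a regular 32-gon of circumradius 10.545 (interpolated between r1=11.5 and r2=6.5 at t=0.191) (perimeter = 2·32·10.545·sin(180°/32) = 66.15 mm); (rotated 45° about Z; rotation is an isometry so areas/perimeters/island counts are preserved). Overall, the cross-section is a single solid region. Total boundary length (outer) = 66.15 mm.

66.15 mm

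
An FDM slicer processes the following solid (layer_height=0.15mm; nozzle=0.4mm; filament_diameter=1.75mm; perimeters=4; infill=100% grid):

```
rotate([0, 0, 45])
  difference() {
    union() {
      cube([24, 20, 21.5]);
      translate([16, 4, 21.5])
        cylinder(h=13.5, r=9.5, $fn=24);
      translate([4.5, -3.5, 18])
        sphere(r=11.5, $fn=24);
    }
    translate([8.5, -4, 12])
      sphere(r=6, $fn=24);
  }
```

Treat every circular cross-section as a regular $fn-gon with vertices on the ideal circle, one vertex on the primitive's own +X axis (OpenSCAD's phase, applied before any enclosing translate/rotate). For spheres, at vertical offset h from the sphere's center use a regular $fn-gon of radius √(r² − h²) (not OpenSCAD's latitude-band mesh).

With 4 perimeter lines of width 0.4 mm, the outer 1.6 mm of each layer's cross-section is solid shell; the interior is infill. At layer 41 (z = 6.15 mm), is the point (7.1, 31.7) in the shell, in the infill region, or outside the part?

At z = 6.15 mm: the cube (footprint 24×20) is included at this height; the cylinder at (16, 4) is absent (z outside [21.5, 35]); the sphere at (4.5, -3.5) does not reach this height (|z−center|=11.850 > r=11.5); Merging all regions: only the 24×20 cube is present, so the union is just that shape — 1 connected region; the r=6 sphere at (8.5, -4) slices to a regular 24-gon of circumradius 1.333 (√(r²−h²) with h=5.85 from center); Subtracting the remaining from the first: starting from the result so far, the r=6 sphere at (8.5, -4) misses the remaining region (no effect) — 1 connected region; (whole slice rotated 45° about Z — lengths, areas and connectivity unchanged). Overall, the cross-section is a single solid region. Undo the 45° rotation: the query point maps to (27.436, 17.395) in the un-rotated model frame. The nearest boundary edge runs (24.00, 20.00)→(24.00, 0.00); distance from the point to it = 3.44 mm. The point is not inside any of the regions above, so it lies outside the cross-section (3.44 mm from the nearest boundary).

outside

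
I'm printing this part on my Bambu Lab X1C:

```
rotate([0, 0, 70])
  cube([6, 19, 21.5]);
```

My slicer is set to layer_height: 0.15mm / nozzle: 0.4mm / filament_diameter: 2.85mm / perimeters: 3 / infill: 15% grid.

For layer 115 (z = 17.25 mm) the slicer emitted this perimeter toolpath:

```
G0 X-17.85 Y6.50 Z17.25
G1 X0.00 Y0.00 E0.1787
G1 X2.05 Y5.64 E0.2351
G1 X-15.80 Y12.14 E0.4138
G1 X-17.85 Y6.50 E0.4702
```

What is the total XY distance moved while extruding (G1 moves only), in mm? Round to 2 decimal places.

50.00 mm

Sum the Euclidean lengths of each G1 segment: total = 50.00 mm.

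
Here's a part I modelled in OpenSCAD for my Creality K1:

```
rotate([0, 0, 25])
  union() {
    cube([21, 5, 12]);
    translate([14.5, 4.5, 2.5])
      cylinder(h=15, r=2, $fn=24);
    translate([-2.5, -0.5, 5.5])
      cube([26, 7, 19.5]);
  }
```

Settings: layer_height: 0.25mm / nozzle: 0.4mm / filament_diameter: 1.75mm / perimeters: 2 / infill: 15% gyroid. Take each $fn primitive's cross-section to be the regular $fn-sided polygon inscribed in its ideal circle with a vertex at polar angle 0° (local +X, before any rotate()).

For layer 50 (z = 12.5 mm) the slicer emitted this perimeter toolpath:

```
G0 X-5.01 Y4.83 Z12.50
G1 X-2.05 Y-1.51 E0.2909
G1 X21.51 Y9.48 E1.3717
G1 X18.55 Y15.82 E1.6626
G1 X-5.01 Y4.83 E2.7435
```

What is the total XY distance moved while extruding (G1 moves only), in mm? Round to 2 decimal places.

65.99 mm

Sum the Euclidean lengths of each G1 segment: total = 65.99 mm.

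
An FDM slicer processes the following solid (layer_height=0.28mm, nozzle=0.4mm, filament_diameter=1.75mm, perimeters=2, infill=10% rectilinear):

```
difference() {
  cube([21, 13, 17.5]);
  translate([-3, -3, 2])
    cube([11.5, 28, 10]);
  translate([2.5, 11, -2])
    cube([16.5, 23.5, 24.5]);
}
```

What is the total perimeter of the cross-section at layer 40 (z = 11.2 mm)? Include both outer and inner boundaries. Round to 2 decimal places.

At z = 11.2 mm: the 21×13 cube contributes its full rectangle (perimeter 68.00 mm); the cube at (-3, -3) is present — its section is the full 11.5×28 rectangle (perimeter 79.00 mm); the 16.5×23.5 cube at (2.5, 11) contributes its full rectangle (perimeter 80.00 mm); Taking the first minus the rest: starting from the 21×13 cube, the 11.5×28 cube at (-3, -3) partially overlaps it — only the 110.50 mm² overlap (of its 322.00 mm²) is removed, clipping the outline; the 16.5×23.5 cube at (2.5, 11) partially overlaps it — only the 21.00 mm² overlap (of its 387.75 mm²) is removed, clipping the outline — boundary = 51.00 mm. Overall, the cross-section is a single solid region. Total boundary length (outer) = 51.00 mm.

51.00 mm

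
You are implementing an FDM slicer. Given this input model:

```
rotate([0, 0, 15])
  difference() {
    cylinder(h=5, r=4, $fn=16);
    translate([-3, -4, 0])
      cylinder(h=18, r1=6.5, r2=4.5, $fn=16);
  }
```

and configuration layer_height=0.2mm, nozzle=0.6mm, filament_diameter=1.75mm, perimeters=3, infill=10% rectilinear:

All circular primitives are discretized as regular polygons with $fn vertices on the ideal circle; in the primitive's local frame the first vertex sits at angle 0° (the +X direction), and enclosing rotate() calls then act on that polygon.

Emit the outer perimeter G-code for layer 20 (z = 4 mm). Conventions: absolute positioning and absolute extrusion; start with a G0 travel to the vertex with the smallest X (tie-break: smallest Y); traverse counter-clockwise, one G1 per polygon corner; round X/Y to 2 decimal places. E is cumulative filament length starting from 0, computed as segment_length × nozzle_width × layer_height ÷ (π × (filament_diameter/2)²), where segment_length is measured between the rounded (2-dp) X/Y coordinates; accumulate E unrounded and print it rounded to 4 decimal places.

At z = 4 mm: the r=4 cylinder contributes a regular 16-gon of circumradius 4; the cone at (-3, -4) (r1=6.5→r2=4.5) has section circumradius 6.056 here — a regular 16-gon; After the difference (first − rest): starting from the r=4 cylinder, the cone at (-3, -4) partially overlaps it — only the 28.55 mm² overlap (of its 112.26 mm²) is removed, clipping the outline — 1 connected region; (rotated 15° about Z; rotation is an isometry so areas/perimeters/island counts are preserved). The outline is a single polygon with 14 vertices. Extrusion per mm of travel: 0.6 × 0.2 / (π × 0.875²) = 0.049890. Accumulating E over each segment gives final E = 1.1059.

G0 X-3.79 Y1.03 Z4.00
G1 X-3.43 Y1.21 E0.0201
G1 X-1.07 Y1.36 E0.1381
G1 X1.17 Y0.60 E0.2561
G1 X2.94 Y-0.95 E0.3734
G1 X3.46 Y-2.00 E0.4319
G1 X3.97 Y-0.52 E0.5100
G1 X3.86 Y1.04 E0.5880
G1 X3.17 Y2.44 E0.6659
G1 X2.00 Y3.46 E0.7433
G1 X0.52 Y3.97 E0.8214
G1 X-1.04 Y3.86 E0.8995
G1 X-2.44 Y3.17 E0.9773
G1 X-3.46 Y2.00 E1.0548
G1 X-3.79 Y1.03 E1.1059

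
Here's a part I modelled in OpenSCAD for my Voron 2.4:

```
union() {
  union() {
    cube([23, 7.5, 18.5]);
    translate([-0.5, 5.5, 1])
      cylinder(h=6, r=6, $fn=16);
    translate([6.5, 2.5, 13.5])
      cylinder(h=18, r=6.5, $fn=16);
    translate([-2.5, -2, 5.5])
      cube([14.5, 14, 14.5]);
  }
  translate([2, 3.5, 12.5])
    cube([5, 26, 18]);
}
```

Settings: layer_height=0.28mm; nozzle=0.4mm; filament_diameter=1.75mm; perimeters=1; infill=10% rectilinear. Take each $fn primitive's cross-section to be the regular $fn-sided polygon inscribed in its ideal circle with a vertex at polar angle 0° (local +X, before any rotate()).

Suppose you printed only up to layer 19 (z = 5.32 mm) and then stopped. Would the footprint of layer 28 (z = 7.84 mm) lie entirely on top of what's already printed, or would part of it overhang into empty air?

part overhangs

Compare the two slices. At z = 5.32: the 23×7.5 cube contributes its full rectangle (area 172.50 mm²); the cylinder at (-0.5, 5.5): section is a regular 16-gon, circumradius r=6 (area = (16/2)·6.000²·sin(360°/16) = 110.21 mm²); the cylinder at (6.5, 2.5) is not intersected at this z (z outside [13.5, 31.5]); the cube at (-2.5, -2) does not reach this height (z outside [5.5, 20]); Merging all regions: the regions partially overlap — summed areas 282.71 mm² minus the doubly-counted overlap 34.78 mm² gives 247.93 mm² — area = 247.93 mm²; the cube at (2, 3.5) is absent (z outside [12.5, 30.5]); Combining (union): only the result so far is present, so the union is just that shape — area = 247.93 mm². At z = 7.84: the cube (footprint 23×7.5) is included at this height (area 172.50 mm²); the cylinder at (-0.5, 5.5) is not intersected at this z (z outside [1, 7]); the cylinder at (6.5, 2.5) does not reach this height (z outside [13.5, 31.5]); the 14.5×14 cube at (-2.5, -2) contributes its full rectangle (area 203.00 mm²); Taking the union: the regions partially overlap — summed areas 375.50 mm² minus the doubly-counted overlap 90.00 mm² gives 285.50 mm² — area = 285.50 mm²; the cube at (2, 3.5) is absent (z outside [12.5, 30.5]); Combining (union): only the result so far is present, so the union is just that shape — area = 285.50 mm². Checking containment: at z = 7.84 the cross-section extends beyond the z = 5.32 cross-section by about 69.47 mm².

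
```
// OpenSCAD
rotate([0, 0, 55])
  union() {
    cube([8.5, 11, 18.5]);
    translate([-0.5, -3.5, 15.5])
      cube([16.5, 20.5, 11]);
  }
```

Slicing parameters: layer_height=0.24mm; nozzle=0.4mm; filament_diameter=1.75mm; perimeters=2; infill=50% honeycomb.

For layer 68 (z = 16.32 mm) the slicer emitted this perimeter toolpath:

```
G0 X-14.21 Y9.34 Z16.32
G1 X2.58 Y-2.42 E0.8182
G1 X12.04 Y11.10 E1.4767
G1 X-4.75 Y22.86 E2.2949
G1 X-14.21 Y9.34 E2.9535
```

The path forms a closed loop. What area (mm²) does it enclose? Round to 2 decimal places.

338.25 mm²

Apply the shoelace formula to the sequence of (X, Y) vertices; enclosed area = 338.25 mm².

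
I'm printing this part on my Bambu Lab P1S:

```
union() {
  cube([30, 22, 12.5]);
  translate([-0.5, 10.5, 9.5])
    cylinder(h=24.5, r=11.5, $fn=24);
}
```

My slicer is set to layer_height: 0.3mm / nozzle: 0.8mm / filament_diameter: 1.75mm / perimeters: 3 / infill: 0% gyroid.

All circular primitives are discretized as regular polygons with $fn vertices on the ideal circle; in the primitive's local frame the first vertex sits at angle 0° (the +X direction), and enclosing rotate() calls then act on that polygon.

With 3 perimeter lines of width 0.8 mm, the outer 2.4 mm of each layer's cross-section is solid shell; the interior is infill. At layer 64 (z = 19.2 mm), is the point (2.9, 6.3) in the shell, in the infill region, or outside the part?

At z = 19.2 mm: the cube does not reach this height (z outside [0, 12.5]); the r=11.5 cylinder at (-0.5, 10.5) gives a regular 24-gon of circumradius 11.5 (constant along its height); Merging all regions: only the r=11.5 cylinder at (-0.5, 10.5) is present, so the union is just that shape — 1 connected region. Overall, the cross-section is a single solid region. The nearest boundary edge runs (5.25, 0.54)→(7.63, 2.37); distance from the point to it = 6.00 mm. The point is inside the cross-section and 6.00 mm from the nearest boundary — more than the 2.4 mm shell width (3 × 0.8), so it's in the infill interior.

infill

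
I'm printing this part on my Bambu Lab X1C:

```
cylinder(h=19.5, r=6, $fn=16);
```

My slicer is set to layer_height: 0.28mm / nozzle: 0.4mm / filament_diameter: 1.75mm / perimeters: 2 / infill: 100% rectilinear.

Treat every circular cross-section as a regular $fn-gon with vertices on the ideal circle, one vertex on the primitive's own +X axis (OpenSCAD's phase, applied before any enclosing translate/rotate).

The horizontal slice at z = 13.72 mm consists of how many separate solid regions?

At z = 13.72 mm: the r=6 cylinder contributes a regular 16-gon of circumradius 6. The result has 1 disconnected region.

1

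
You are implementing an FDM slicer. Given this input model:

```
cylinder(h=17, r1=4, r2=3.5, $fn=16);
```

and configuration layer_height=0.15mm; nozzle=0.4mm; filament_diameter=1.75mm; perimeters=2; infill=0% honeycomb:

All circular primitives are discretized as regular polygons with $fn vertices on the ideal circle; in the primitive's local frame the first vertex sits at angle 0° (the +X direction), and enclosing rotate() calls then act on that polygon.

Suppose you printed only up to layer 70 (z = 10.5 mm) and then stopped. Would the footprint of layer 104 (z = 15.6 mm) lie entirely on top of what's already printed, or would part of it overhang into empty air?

entirely on top

Compare the two slices. At z = 10.5: the cone contributes a regular 16-gon of circumradius 3.691 (interpolated between r1=4 and r2=3.5 at t=0.618) (area = (16/2)·3.691²·sin(360°/16) = 41.71 mm²). At z = 15.6: the cone: at t=0.918 of its height the radius interpolates to r₁+(r₂−r₁)t = 3.541, giving a regular 16-gon of that circumradius (area = (16/2)·3.541²·sin(360°/16) = 38.39 mm²). Checking containment: the cross-section at z = 15.6 is a subset of the cross-section at z = 10.5.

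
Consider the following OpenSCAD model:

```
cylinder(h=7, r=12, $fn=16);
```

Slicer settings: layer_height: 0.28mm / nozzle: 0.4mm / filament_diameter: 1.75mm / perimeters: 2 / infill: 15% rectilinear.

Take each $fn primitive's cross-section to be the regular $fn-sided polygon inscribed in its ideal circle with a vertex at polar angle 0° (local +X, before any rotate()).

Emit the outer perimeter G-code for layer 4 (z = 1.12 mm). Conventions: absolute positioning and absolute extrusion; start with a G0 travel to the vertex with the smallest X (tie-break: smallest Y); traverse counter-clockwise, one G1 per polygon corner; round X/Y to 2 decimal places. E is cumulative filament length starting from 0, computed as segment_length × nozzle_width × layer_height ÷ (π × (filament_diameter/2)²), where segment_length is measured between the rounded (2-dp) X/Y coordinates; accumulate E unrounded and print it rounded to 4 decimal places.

G0 X-12.00 Y0.00 Z1.12
G1 X-11.09 Y-4.59 E0.2179
G1 X-8.49 Y-8.49 E0.4361
G1 X-4.59 Y-11.09 E0.6544
G1 X0.00 Y-12.00 E0.8723
G1 X4.59 Y-11.09 E1.0902
G1 X8.49 Y-8.49 E1.3084
G1 X11.09 Y-4.59 E1.5267
G1 X12.00 Y0.00 E1.7446
G1 X11.09 Y4.59 E1.9625
G1 X8.49 Y8.49 E2.1807
G1 X4.59 Y11.09 E2.3990
G1 X0.00 Y12.00 E2.6169
G1 X-4.59 Y11.09 E2.8348
G1 X-8.49 Y8.49 E3.0530
G1 X-11.09 Y4.59 E3.2713
G1 X-12.00 Y0.00 E3.4892

At z = 1.12 mm: the r=12 cylinder contributes a regular 16-gon of circumradius 12. The outline is a single polygon with 16 vertices. Extrusion per mm of travel: 0.4 × 0.28 / (π × 0.875²) = 0.046564. Accumulating E over each segment gives final E = 3.4892.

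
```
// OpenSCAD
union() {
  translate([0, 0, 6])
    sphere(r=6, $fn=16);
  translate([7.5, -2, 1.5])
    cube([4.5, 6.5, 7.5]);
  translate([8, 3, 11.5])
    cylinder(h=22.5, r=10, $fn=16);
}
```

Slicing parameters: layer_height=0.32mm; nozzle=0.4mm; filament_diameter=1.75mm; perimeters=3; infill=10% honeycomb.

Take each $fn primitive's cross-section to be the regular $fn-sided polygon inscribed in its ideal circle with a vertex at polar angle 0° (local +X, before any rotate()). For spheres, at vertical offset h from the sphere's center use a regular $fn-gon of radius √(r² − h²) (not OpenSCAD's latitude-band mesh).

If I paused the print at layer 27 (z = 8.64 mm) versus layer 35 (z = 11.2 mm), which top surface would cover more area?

layer 27 (z = 8.64 mm)

Layer 27 (z = 8.64): the sphere: section is a regular 16-gon, circumradius = √(r²−h²) = √(6²−2.64²) = 5.388 (area = (16/2)·5.388²·sin(360°/16) = 88.88 mm²); the cube at (7.5, -2) (footprint 4.5×6.5) is included at this height (area 29.25 mm²); the cylinder at (8, 3) is absent (z outside [11.5, 34]); Combining (union): the 2 present regions are separate (no shared area or edge), so areas and boundary lengths simply add and each stays a separate island — area = 118.13 mm². So its area = 118.13 mm². Layer 35 (z = 11.2): the r=6 sphere contributes a regular 16-gon of circumradius √(6²−5.2²) = 2.993 (area = (16/2)·2.993²·sin(360°/16) = 27.43 mm²); the cube at (7.5, -2) is absent (z outside [1.5, 9]); the cylinder at (8, 3) is not intersected at this z (z outside [11.5, 34]); Combining (union): only the r=6 sphere is present, so the union is just that shape — area = 27.43 mm². So its area = 27.43 mm². Layer 27 is larger (118.13 vs 27.43 mm²).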